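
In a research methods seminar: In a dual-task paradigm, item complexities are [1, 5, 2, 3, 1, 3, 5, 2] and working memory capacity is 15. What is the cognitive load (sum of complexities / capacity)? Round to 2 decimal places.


Total complexity = 1 + 5 + 2 + 3 + 1 + 3 + 5 + 2 = 22
Load = total / capacity = 22 / 15
= 1.47


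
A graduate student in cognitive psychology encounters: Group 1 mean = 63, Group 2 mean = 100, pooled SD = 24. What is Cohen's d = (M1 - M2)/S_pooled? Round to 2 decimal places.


Cohen's d = (M1 - M2) / S_pooled
= (63 - 100) / 24
= -37 / 24
= -1.54


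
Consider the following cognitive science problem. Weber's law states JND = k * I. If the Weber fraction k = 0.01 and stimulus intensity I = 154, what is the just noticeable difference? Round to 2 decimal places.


JND = k * I
JND = 0.01 * 154
= 1.54


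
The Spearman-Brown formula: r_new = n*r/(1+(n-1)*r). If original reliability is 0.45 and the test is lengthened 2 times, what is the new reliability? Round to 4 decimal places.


r_new = n*r / (1 + (n-1)*r)
Numerator = 2 * 0.45 = 0.9
Denominator = 1 + 1 * 0.45 = 1.45
r_new = 0.9 / 1.45
= 0.6207


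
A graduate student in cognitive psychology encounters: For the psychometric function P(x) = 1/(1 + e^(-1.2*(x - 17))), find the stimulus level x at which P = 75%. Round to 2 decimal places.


At P = 0.75: 0.75 = 1/(1 + e^(-k*(x-x0)))
Solving: e^(-k*(x-x0)) = 1/3
x = x0 + ln(3)/k
ln(3) = 1.0986
x = 17 + 1.0986/1.2
= 17 + 0.9155
= 17.92


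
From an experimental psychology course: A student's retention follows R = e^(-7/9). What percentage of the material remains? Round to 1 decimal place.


R = e^(-t/S)
-t/S = -7/9 = -0.777778
R = e^(-0.777778) = 0.459426
Percentage = 0.459426 * 100
= 45.9


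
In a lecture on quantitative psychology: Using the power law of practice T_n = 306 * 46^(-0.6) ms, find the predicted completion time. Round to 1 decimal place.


T_n = 306 * 46^(-0.6)
46^(-0.6) = 0.100541
T_n = 306 * 0.100541
= 30.8 ms


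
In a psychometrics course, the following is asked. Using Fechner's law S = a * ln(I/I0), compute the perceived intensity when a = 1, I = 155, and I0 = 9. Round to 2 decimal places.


S = 1 * ln(155/9)
I/I0 = 17.222222
ln(17.222222) = 2.8462
S = 1 * 2.8462
= 2.85


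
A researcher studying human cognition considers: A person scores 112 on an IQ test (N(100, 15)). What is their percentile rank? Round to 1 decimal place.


z = (IQ - mean) / SD
z = (112 - 100) / 15 = 0.8
Percentile = Phi(0.8) * 100
Phi(0.8) = 0.788145
= 78.8


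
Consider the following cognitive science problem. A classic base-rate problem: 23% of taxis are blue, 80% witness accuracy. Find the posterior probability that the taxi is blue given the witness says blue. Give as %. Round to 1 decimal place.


P(blue | says blue) = P(says blue | blue)*P(blue) / [P(says blue | blue)*P(blue) + P(says blue | not blue)*P(not blue)]
Numerator = 0.8 * 0.23 = 0.184
False identification = 0.2 * 0.77 = 0.154
P = 0.184 / (0.184 + 0.154)
= 0.184 / 0.338
As percentage = 54.4


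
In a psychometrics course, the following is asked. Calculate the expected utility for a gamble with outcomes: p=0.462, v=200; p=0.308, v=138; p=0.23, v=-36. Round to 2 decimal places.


EU = sum(p_i * v_i)
0.462 * 200 = 92.4
0.308 * 138 = 42.504
0.23 * -36 = -8.28
EU = 92.4 + 42.504 + -8.28
= 126.62


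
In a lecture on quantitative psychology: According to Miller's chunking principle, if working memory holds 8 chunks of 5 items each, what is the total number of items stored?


Total items = chunks * items_per_chunk
= 8 * 5
= 40


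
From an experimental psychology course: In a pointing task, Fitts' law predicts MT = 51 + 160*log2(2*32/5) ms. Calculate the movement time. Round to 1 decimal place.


MT = 51 + 160 * log2(2*32/5)
2D/W = 12.8
log2(12.8) = 3.6781
MT = 51 + 160 * 3.6781
= 639.5 ms


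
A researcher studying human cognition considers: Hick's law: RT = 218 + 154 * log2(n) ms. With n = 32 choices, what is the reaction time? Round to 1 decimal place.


RT = 218 + 154 * log2(32)
log2(32) = 5.0
RT = 218 + 154 * 5.0
= 218 + 770.0
= 988.0 ms


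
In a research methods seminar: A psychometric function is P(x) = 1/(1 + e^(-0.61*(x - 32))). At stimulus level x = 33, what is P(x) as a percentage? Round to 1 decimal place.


P(x) = 1/(1 + e^(-0.61*(33 - 32)))
Exponent = -0.61 * 1 = -0.61
e^(-0.61) = 0.543351
P = 1/(1 + 0.543351) = 0.647941
Percentage = 64.8


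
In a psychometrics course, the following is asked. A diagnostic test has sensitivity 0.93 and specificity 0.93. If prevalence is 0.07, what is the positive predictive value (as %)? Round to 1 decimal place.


PPV = (sens * prev) / (sens * prev + (1-spec) * (1-prev))
Numerator = 0.93 * 0.07 = 0.0651
P(positive and no disease) = (1 - spec) * (1 - prev) = (1 - 0.93) * (1 - 0.07) = 0.0651
Denominator = 0.0651 + 0.0651 = 0.1302
PPV = 0.0651 / 0.1302 = 0.5
As percentage = 50.0


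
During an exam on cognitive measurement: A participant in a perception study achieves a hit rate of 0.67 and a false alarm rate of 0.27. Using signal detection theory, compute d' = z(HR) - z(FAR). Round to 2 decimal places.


d' = z(HR) - z(FAR)
z(0.67) = 0.4399
z(0.27) = -0.6128
d' = 0.4399 - -0.6128
= 1.05


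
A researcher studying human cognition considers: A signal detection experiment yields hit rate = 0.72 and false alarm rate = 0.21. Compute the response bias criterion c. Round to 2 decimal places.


c = -0.5 * (z(HR) + z(FAR))
z(0.72) = 0.5828
z(0.21) = -0.8064
c = -0.5 * (0.5828 + -0.8064)
= -0.5 * -0.2236
= 0.11


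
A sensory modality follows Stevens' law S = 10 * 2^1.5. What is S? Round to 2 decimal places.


S = 10 * 2^1.5
2^1.5 = 2.8284
S = 10 * 2.8284
= 28.28


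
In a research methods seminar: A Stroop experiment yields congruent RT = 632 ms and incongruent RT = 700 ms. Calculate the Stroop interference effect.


Stroop effect = RT(incongruent) - RT(congruent)
= 700 - 632
= 68 ms


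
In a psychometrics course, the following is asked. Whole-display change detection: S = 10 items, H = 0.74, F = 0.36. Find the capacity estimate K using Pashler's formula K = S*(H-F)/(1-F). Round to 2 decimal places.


K = S * (H - F) / (1 - F)
H - F = 0.38
1 - F = 0.64
K = 10 * 0.38 / 0.64
= 5.94


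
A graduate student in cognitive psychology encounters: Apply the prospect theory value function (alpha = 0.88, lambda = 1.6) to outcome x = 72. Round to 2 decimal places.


Since x = 72 >= 0, use v(x) = x^0.88
72^0.88 = 43.0976
v(72) = 43.10


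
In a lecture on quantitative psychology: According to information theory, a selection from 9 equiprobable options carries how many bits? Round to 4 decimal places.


H = log2(n)
H = log2(9)
= 3.1699


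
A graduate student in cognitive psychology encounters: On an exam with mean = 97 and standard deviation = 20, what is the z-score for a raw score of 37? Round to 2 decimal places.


z = (X - mu) / sigma
= (37 - 97) / 20
= -60 / 20
= -3.00


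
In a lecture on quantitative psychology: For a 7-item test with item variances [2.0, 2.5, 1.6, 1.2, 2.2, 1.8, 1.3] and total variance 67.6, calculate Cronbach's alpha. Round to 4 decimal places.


alpha = (k/(k-1)) * (1 - sum(s_i^2)/s_total^2)
sum(item variances) = 12.6
k/(k-1) = 7/6 = 1.166667
1 - 12.6/67.6 = 1 - 0.186391 = 0.813609
alpha = 1.166667 * 0.813609
= 0.9492


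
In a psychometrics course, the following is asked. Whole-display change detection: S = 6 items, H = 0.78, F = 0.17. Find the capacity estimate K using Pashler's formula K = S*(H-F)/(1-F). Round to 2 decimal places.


K = S * (H - F) / (1 - F)
H - F = 0.61
1 - F = 0.83
K = 6 * 0.61 / 0.83
= 4.41


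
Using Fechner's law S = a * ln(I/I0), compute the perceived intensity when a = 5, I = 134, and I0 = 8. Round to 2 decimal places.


S = 5 * ln(134/8)
I/I0 = 16.75
ln(16.75) = 2.8184
S = 5 * 2.8184
= 14.09


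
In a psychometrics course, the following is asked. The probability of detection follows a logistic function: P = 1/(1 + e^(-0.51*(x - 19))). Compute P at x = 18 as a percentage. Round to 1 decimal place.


P(x) = 1/(1 + e^(-0.51*(18 - 19)))
Exponent = -0.51 * -1 = 0.51
e^(0.51) = 1.665291
P = 1/(1 + 1.665291) = 0.375194
Percentage = 37.5


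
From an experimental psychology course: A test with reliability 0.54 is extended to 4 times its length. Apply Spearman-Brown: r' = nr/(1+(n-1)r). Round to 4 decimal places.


r_new = n*r / (1 + (n-1)*r)
Numerator = 4 * 0.54 = 2.16
Denominator = 1 + 3 * 0.54 = 2.62
r_new = 2.16 / 2.62
= 0.8244


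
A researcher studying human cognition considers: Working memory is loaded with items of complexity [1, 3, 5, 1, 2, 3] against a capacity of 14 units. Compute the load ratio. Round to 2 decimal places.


Total complexity = 1 + 3 + 5 + 1 + 2 + 3 = 15
Load = total / capacity = 15 / 14
= 1.07


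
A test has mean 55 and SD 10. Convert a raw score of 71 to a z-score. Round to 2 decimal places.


z = (X - mu) / sigma
= (71 - 55) / 10
= 16 / 10
= 1.60


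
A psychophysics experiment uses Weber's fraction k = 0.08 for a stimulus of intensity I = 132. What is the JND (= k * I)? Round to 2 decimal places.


JND = k * I
JND = 0.08 * 132
= 10.56


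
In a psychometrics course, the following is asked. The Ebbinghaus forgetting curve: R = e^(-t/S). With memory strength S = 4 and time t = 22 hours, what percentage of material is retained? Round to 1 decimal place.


R = e^(-t/S)
-t/S = -22/4 = -5.5
R = e^(-5.5) = 0.004087
Percentage = 0.004087 * 100
= 0.4


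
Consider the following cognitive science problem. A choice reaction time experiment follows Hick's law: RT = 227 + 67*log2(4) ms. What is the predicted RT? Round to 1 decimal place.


RT = 227 + 67 * log2(4)
log2(4) = 2.0
RT = 227 + 67 * 2.0
= 227 + 134.0
= 361.0 ms


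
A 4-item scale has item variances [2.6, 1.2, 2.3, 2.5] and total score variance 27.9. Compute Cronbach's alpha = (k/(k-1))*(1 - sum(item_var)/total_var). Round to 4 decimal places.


alpha = (k/(k-1)) * (1 - sum(s_i^2)/s_total^2)
sum(item variances) = 8.6
k/(k-1) = 4/3 = 1.333333
1 - 8.6/27.9 = 1 - 0.308244 = 0.691756
alpha = 1.333333 * 0.691756
= 0.9223


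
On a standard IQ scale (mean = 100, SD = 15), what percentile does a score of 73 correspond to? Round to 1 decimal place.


z = (IQ - mean) / SD
z = (73 - 100) / 15 = -1.8
Percentile = Phi(-1.8) * 100
Phi(-1.8) = 0.03593
= 3.6


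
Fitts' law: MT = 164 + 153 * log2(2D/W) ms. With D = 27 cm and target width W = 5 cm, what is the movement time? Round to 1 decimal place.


MT = 164 + 153 * log2(2*27/5)
2D/W = 10.8
log2(10.8) = 3.433
MT = 164 + 153 * 3.433
= 689.2 ms


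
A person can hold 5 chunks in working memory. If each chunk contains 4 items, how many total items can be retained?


Total items = chunks * items_per_chunk
= 5 * 4
= 20


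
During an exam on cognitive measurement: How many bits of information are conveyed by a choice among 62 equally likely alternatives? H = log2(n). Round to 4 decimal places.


H = log2(n)
H = log2(62)
= 5.9542


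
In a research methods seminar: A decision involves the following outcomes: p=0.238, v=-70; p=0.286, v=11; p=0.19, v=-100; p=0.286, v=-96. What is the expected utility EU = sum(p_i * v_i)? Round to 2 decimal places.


EU = sum(p_i * v_i)
0.238 * -70 = -16.66
0.286 * 11 = 3.146
0.19 * -100 = -19.0
0.286 * -96 = -27.456
EU = -16.66 + 3.146 + -19.0 + -27.456
= -59.97


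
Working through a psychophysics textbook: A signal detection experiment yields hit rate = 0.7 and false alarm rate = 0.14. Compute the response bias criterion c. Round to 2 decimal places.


c = -0.5 * (z(HR) + z(FAR))
z(0.7) = 0.5244
z(0.14) = -1.0803
c = -0.5 * (0.5244 + -1.0803)
= -0.5 * -0.5559
= 0.28


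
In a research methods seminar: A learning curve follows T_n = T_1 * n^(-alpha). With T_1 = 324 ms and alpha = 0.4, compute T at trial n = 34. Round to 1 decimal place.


T_n = 324 * 34^(-0.4)
34^(-0.4) = 0.24401
T_n = 324 * 0.24401
= 79.1 ms


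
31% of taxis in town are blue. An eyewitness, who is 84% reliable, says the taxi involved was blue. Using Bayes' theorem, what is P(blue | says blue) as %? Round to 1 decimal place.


P(blue | says blue) = P(says blue | blue)*P(blue) / [P(says blue | blue)*P(blue) + P(says blue | not blue)*P(not blue)]
Numerator = 0.84 * 0.31 = 0.2604
False identification = 0.16 * 0.69 = 0.1104
P = 0.2604 / (0.2604 + 0.1104)
= 0.2604 / 0.3708
As percentage = 70.2


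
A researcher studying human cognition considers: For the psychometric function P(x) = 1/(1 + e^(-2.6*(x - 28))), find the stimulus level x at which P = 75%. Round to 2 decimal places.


At P = 0.75: 0.75 = 1/(1 + e^(-k*(x-x0)))
Solving: e^(-k*(x-x0)) = 1/3
x = x0 + ln(3)/k
ln(3) = 1.0986
x = 28 + 1.0986/2.6
= 28 + 0.4225
= 28.42


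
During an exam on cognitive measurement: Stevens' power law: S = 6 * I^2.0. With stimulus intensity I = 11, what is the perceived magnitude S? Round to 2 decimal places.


S = 6 * 11^2.0
11^2.0 = 121.0
S = 6 * 121.0
= 726.00


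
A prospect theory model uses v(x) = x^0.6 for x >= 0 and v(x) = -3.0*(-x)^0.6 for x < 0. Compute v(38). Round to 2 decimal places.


Since x = 38 >= 0, use v(x) = x^0.6
38^0.6 = 8.8689
v(38) = 8.87


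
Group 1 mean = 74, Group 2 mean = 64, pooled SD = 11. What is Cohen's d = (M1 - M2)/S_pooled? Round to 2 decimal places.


Cohen's d = (M1 - M2) / S_pooled
= (74 - 64) / 11
= 10 / 11
= 0.91


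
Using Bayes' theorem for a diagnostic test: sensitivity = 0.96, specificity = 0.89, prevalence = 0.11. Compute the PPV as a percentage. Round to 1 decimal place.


PPV = (sens * prev) / (sens * prev + (1-spec) * (1-prev))
Numerator = 0.96 * 0.11 = 0.1056
P(positive and no disease) = (1 - spec) * (1 - prev) = (1 - 0.89) * (1 - 0.11) = 0.0979
Denominator = 0.1056 + 0.0979 = 0.2035
PPV = 0.1056 / 0.2035 = 0.518919
As percentage = 51.9


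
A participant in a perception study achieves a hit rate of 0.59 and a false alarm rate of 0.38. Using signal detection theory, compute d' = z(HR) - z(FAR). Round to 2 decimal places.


d' = z(HR) - z(FAR)
z(0.59) = 0.2275
z(0.38) = -0.3055
d' = 0.2275 - -0.3055
= 0.53


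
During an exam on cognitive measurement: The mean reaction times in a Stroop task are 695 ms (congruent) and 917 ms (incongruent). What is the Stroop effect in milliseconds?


Stroop effect = RT(incongruent) - RT(congruent)
= 917 - 695
= 222 ms


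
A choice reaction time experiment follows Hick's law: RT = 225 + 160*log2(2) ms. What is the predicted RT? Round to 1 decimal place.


RT = 225 + 160 * log2(2)
log2(2) = 1.0
RT = 225 + 160 * 1.0
= 225 + 160.0
= 385.0 ms


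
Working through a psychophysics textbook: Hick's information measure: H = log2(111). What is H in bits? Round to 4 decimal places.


H = log2(n)
H = log2(111)
= 6.7944


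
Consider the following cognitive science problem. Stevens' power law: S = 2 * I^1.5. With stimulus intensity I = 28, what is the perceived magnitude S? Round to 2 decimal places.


S = 2 * 28^1.5
28^1.5 = 148.1621
S = 2 * 148.1621
= 296.32


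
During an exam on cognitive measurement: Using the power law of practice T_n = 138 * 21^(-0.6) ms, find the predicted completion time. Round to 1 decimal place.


T_n = 138 * 21^(-0.6)
21^(-0.6) = 0.160942
T_n = 138 * 0.160942
= 22.2 ms


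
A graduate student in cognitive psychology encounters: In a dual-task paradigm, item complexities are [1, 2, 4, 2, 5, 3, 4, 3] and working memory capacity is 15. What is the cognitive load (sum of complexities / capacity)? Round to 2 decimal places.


Total complexity = 1 + 2 + 4 + 2 + 5 + 3 + 4 + 3 = 24
Load = total / capacity = 24 / 15
= 1.60


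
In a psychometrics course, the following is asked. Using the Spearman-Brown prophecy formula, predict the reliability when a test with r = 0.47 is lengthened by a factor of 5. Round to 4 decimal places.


r_new = n*r / (1 + (n-1)*r)
Numerator = 5 * 0.47 = 2.35
Denominator = 1 + 4 * 0.47 = 2.88
r_new = 2.35 / 2.88
= 0.8160


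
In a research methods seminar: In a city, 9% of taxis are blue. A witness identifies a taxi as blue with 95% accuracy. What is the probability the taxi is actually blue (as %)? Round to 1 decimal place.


P(blue | says blue) = P(says blue | blue)*P(blue) / [P(says blue | blue)*P(blue) + P(says blue | not blue)*P(not blue)]
Numerator = 0.95 * 0.09 = 0.0855
False identification = 0.05 * 0.91 = 0.0455
P = 0.0855 / (0.0855 + 0.0455)
= 0.0855 / 0.131
As percentage = 65.3


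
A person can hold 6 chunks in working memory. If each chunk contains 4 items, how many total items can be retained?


Total items = chunks * items_per_chunk
= 6 * 4
= 24


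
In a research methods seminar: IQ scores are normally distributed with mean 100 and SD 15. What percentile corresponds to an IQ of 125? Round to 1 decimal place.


z = (IQ - mean) / SD
z = (125 - 100) / 15 = 1.6667
Percentile = Phi(1.6667) * 100
Phi(1.6667) = 0.952213
= 95.2


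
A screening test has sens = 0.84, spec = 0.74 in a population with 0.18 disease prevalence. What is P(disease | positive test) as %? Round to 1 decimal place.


PPV = (sens * prev) / (sens * prev + (1-spec) * (1-prev))
Numerator = 0.84 * 0.18 = 0.1512
P(positive and no disease) = (1 - spec) * (1 - prev) = (1 - 0.74) * (1 - 0.18) = 0.2132
Denominator = 0.1512 + 0.2132 = 0.3644
PPV = 0.1512 / 0.3644 = 0.414929
As percentage = 41.5


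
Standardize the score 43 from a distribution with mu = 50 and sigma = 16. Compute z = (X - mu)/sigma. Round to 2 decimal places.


z = (X - mu) / sigma
= (43 - 50) / 16
= -7 / 16
= -0.44


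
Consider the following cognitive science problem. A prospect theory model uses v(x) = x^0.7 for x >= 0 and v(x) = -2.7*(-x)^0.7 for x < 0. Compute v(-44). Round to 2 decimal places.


Since x = -44 < 0, use v(x) = -lambda*(-x)^alpha
(-x) = 44
44^0.7 = 14.1389
v(-44) = -2.7 * 14.1389
= -38.18


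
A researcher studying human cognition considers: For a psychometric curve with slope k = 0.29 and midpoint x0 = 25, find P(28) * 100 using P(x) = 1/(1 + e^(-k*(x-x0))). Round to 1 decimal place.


P(x) = 1/(1 + e^(-0.29*(28 - 25)))
Exponent = -0.29 * 3 = -0.87
e^(-0.87) = 0.418952
P = 1/(1 + 0.418952) = 0.704745
Percentage = 70.5


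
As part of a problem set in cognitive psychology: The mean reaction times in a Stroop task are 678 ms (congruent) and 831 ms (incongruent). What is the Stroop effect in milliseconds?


Stroop effect = RT(incongruent) - RT(congruent)
= 831 - 678
= 153 ms


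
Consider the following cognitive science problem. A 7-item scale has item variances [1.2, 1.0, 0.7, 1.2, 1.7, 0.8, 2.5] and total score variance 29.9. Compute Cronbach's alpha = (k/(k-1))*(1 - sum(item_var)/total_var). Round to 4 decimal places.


alpha = (k/(k-1)) * (1 - sum(s_i^2)/s_total^2)
sum(item variances) = 9.1
k/(k-1) = 7/6 = 1.166667
1 - 9.1/29.9 = 1 - 0.304348 = 0.695652
alpha = 1.166667 * 0.695652
= 0.8116


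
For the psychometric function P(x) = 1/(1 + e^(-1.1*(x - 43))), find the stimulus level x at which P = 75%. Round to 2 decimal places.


At P = 0.75: 0.75 = 1/(1 + e^(-k*(x-x0)))
Solving: e^(-k*(x-x0)) = 1/3
x = x0 + ln(3)/k
ln(3) = 1.0986
x = 43 + 1.0986/1.1
= 43 + 0.9987
= 44.00


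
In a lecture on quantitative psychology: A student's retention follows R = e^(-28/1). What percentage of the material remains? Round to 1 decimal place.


R = e^(-t/S)
-t/S = -28/1 = -28.0
R = e^(-28.0) = 0.0
Percentage = 0.0 * 100
= 0.0


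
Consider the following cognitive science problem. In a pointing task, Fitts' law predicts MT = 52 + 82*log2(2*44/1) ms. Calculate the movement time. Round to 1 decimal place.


MT = 52 + 82 * log2(2*44/1)
2D/W = 88.0
log2(88.0) = 6.4594
MT = 52 + 82 * 6.4594
= 581.7 ms


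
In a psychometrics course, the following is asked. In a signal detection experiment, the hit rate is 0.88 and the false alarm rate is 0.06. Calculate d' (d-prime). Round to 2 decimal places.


d' = z(HR) - z(FAR)
z(0.88) = 1.175
z(0.06) = -1.5548
d' = 1.175 - -1.5548
= 2.73


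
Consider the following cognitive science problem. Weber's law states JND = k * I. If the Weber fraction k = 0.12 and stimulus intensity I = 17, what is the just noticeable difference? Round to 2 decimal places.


JND = k * I
JND = 0.12 * 17
= 2.04


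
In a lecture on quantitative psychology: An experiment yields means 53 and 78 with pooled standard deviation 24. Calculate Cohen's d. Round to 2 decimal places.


Cohen's d = (M1 - M2) / S_pooled
= (53 - 78) / 24
= -25 / 24
= -1.04


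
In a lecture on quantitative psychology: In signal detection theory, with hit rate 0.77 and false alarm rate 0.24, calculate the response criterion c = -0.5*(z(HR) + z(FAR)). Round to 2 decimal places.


c = -0.5 * (z(HR) + z(FAR))
z(0.77) = 0.7388
z(0.24) = -0.7063
c = -0.5 * (0.7388 + -0.7063)
= -0.5 * 0.0325
= -0.02


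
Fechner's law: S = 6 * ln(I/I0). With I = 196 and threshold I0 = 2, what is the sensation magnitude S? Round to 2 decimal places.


S = 6 * ln(196/2)
I/I0 = 98.0
ln(98.0) = 4.585
S = 6 * 4.585
= 27.51


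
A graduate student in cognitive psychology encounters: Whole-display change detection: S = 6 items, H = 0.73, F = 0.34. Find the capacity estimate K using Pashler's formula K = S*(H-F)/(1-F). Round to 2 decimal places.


K = S * (H - F) / (1 - F)
H - F = 0.39
1 - F = 0.66
K = 6 * 0.39 / 0.66
= 3.55


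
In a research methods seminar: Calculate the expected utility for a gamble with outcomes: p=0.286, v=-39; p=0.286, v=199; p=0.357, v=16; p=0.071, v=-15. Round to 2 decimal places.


EU = sum(p_i * v_i)
0.286 * -39 = -11.154
0.286 * 199 = 56.914
0.357 * 16 = 5.712
0.071 * -15 = -1.065
EU = -11.154 + 56.914 + 5.712 + -1.065
= 50.41


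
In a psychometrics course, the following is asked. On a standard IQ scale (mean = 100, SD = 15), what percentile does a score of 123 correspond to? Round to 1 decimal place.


z = (IQ - mean) / SD
z = (123 - 100) / 15 = 1.5333
Percentile = Phi(1.5333) * 100
Phi(1.5333) = 0.937399
= 93.7


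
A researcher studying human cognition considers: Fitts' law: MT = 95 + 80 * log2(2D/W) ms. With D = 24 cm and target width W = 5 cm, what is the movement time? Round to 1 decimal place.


MT = 95 + 80 * log2(2*24/5)
2D/W = 9.6
log2(9.6) = 3.263
MT = 95 + 80 * 3.263
= 356.0 ms


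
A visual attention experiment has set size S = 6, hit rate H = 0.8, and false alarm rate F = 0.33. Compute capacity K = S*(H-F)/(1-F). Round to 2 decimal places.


K = S * (H - F) / (1 - F)
H - F = 0.47
1 - F = 0.67
K = 6 * 0.47 / 0.67
= 4.21


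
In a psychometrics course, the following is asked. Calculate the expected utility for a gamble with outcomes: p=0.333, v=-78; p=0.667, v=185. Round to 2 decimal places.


EU = sum(p_i * v_i)
0.333 * -78 = -25.974
0.667 * 185 = 123.395
EU = -25.974 + 123.395
= 97.42


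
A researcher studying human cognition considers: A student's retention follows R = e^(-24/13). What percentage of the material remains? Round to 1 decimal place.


R = e^(-t/S)
-t/S = -24/13 = -1.846154
R = e^(-1.846154) = 0.157843
Percentage = 0.157843 * 100
= 15.8


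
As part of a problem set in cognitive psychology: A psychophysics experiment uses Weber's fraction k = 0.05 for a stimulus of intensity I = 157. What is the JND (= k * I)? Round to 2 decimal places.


JND = k * I
JND = 0.05 * 157
= 7.85


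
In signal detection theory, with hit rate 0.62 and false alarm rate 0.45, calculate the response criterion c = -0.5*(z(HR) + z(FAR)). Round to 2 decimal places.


c = -0.5 * (z(HR) + z(FAR))
z(0.62) = 0.3055
z(0.45) = -0.1257
c = -0.5 * (0.3055 + -0.1257)
= -0.5 * 0.1798
= -0.09


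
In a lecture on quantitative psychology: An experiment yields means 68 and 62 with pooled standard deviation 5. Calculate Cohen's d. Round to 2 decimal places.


Cohen's d = (M1 - M2) / S_pooled
= (68 - 62) / 5
= 6 / 5
= 1.20


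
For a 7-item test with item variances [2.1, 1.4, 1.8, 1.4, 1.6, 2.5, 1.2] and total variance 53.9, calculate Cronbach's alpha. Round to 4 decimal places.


alpha = (k/(k-1)) * (1 - sum(s_i^2)/s_total^2)
sum(item variances) = 12.0
k/(k-1) = 7/6 = 1.166667
1 - 12.0/53.9 = 1 - 0.222635 = 0.777365
alpha = 1.166667 * 0.777365
= 0.9069


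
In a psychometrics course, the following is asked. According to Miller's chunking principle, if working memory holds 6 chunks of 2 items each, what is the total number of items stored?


Total items = chunks * items_per_chunk
= 6 * 2
= 12


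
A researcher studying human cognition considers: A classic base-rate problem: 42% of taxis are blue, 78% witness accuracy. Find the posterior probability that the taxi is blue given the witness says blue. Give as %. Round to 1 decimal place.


P(blue | says blue) = P(says blue | blue)*P(blue) / [P(says blue | blue)*P(blue) + P(says blue | not blue)*P(not blue)]
Numerator = 0.78 * 0.42 = 0.3276
False identification = 0.22 * 0.58 = 0.1276
P = 0.3276 / (0.3276 + 0.1276)
= 0.3276 / 0.4552
As percentage = 72.0


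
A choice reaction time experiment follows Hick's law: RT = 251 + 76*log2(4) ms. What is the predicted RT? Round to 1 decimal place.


RT = 251 + 76 * log2(4)
log2(4) = 2.0
RT = 251 + 76 * 2.0
= 251 + 152.0
= 403.0 ms


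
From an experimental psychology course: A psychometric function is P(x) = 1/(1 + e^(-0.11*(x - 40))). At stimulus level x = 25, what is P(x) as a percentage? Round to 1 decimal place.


P(x) = 1/(1 + e^(-0.11*(25 - 40)))
Exponent = -0.11 * -15 = 1.65
e^(1.65) = 5.20698
P = 1/(1 + 5.20698) = 0.161109
Percentage = 16.1


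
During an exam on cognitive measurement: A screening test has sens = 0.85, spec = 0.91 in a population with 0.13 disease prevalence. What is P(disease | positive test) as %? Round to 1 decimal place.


PPV = (sens * prev) / (sens * prev + (1-spec) * (1-prev))
Numerator = 0.85 * 0.13 = 0.1105
P(positive and no disease) = (1 - spec) * (1 - prev) = (1 - 0.91) * (1 - 0.13) = 0.0783
Denominator = 0.1105 + 0.0783 = 0.1888
PPV = 0.1105 / 0.1888 = 0.585275
As percentage = 58.5


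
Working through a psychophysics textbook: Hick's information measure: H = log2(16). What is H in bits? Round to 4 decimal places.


H = log2(n)
H = log2(16)
= 4.0000


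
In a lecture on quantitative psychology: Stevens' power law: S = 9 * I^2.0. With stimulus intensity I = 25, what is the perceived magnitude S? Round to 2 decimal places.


S = 9 * 25^2.0
25^2.0 = 625.0
S = 9 * 625.0
= 5625.00


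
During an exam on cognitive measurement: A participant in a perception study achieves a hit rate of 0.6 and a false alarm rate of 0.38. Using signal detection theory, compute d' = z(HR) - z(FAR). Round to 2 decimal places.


d' = z(HR) - z(FAR)
z(0.6) = 0.2533
z(0.38) = -0.3055
d' = 0.2533 - -0.3055
= 0.56


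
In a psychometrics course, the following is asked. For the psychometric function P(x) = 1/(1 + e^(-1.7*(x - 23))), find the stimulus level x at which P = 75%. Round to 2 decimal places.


At P = 0.75: 0.75 = 1/(1 + e^(-k*(x-x0)))
Solving: e^(-k*(x-x0)) = 1/3
x = x0 + ln(3)/k
ln(3) = 1.0986
x = 23 + 1.0986/1.7
= 23 + 0.6462
= 23.65


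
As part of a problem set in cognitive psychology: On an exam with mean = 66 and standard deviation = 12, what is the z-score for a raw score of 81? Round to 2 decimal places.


z = (X - mu) / sigma
= (81 - 66) / 12
= 15 / 12
= 1.25


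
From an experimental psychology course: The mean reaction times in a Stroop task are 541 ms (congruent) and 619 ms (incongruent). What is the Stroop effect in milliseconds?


Stroop effect = RT(incongruent) - RT(congruent)
= 619 - 541
= 78 ms


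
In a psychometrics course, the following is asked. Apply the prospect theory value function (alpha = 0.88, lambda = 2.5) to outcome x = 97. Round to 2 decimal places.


Since x = 97 >= 0, use v(x) = x^0.88
97^0.88 = 56.0221
v(97) = 56.02


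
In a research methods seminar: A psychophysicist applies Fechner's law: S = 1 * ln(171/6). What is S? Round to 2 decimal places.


S = 1 * ln(171/6)
I/I0 = 28.5
ln(28.5) = 3.3499
S = 1 * 3.3499
= 3.35


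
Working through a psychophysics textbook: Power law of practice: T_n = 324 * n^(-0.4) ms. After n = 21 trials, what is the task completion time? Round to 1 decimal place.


T_n = 324 * 21^(-0.4)
21^(-0.4) = 0.295878
T_n = 324 * 0.295878
= 95.9 ms


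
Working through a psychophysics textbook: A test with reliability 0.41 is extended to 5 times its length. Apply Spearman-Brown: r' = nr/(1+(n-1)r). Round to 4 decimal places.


r_new = n*r / (1 + (n-1)*r)
Numerator = 5 * 0.41 = 2.05
Denominator = 1 + 4 * 0.41 = 2.64
r_new = 2.05 / 2.64
= 0.7765


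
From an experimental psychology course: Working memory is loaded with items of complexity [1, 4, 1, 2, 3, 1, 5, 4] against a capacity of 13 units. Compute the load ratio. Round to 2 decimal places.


Total complexity = 1 + 4 + 1 + 2 + 3 + 1 + 5 + 4 = 21
Load = total / capacity = 21 / 13
= 1.62


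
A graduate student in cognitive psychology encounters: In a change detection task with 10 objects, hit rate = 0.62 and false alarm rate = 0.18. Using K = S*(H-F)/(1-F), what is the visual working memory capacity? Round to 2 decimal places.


K = S * (H - F) / (1 - F)
H - F = 0.44
1 - F = 0.82
K = 10 * 0.44 / 0.82
= 5.37


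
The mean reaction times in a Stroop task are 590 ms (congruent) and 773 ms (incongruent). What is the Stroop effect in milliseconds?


Stroop effect = RT(incongruent) - RT(congruent)
= 773 - 590
= 183 ms


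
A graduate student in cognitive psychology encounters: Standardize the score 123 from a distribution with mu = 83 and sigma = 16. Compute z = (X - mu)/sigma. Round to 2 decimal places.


z = (X - mu) / sigma
= (123 - 83) / 16
= 40 / 16
= 2.50


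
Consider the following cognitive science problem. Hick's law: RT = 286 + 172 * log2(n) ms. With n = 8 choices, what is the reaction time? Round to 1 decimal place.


RT = 286 + 172 * log2(8)
log2(8) = 3.0
RT = 286 + 172 * 3.0
= 286 + 516.0
= 802.0 ms


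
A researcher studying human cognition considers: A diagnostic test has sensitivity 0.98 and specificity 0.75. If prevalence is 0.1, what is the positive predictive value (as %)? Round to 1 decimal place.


PPV = (sens * prev) / (sens * prev + (1-spec) * (1-prev))
Numerator = 0.98 * 0.1 = 0.098
P(positive and no disease) = (1 - spec) * (1 - prev) = (1 - 0.75) * (1 - 0.1) = 0.225
Denominator = 0.098 + 0.225 = 0.323
PPV = 0.098 / 0.323 = 0.303406
As percentage = 30.3


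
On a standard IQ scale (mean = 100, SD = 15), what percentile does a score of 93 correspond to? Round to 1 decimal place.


z = (IQ - mean) / SD
z = (93 - 100) / 15 = -0.4667
Percentile = Phi(-0.4667) * 100
Phi(-0.4667) = 0.320357
= 32.0


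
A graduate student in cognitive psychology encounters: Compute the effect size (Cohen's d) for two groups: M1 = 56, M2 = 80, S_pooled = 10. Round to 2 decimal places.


Cohen's d = (M1 - M2) / S_pooled
= (56 - 80) / 10
= -24 / 10
= -2.40


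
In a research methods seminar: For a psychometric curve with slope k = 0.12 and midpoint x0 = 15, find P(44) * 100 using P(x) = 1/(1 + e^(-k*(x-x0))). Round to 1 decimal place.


P(x) = 1/(1 + e^(-0.12*(44 - 15)))
Exponent = -0.12 * 29 = -3.48
e^(-3.48) = 0.030807
P = 1/(1 + 0.030807) = 0.970114
Percentage = 97.0


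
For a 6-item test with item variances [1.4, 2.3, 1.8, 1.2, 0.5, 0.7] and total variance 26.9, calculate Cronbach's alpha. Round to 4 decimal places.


alpha = (k/(k-1)) * (1 - sum(s_i^2)/s_total^2)
sum(item variances) = 7.9
k/(k-1) = 6/5 = 1.2
1 - 7.9/26.9 = 1 - 0.29368 = 0.70632
alpha = 1.2 * 0.70632
= 0.8476


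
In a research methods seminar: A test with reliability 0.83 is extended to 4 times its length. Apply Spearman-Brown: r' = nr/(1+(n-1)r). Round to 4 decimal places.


r_new = n*r / (1 + (n-1)*r)
Numerator = 4 * 0.83 = 3.32
Denominator = 1 + 3 * 0.83 = 3.49
r_new = 3.32 / 3.49
= 0.9513


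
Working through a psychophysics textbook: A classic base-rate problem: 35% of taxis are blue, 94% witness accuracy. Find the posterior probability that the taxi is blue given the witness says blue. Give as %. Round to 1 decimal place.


P(blue | says blue) = P(says blue | blue)*P(blue) / [P(says blue | blue)*P(blue) + P(says blue | not blue)*P(not blue)]
Numerator = 0.94 * 0.35 = 0.329
False identification = 0.06 * 0.65 = 0.039
P = 0.329 / (0.329 + 0.039)
= 0.329 / 0.368
As percentage = 89.4


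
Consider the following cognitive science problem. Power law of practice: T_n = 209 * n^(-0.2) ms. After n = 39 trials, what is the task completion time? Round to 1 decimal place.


T_n = 209 * 39^(-0.2)
39^(-0.2) = 0.480604
T_n = 209 * 0.480604
= 100.4 ms


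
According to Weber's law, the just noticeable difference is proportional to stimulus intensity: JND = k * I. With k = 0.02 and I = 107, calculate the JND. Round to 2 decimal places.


JND = k * I
JND = 0.02 * 107
= 2.14


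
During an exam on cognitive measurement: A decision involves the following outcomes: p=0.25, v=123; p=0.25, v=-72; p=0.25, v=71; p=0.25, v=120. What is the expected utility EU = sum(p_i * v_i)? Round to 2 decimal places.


EU = sum(p_i * v_i)
0.25 * 123 = 30.75
0.25 * -72 = -18.0
0.25 * 71 = 17.75
0.25 * 120 = 30.0
EU = 30.75 + -18.0 + 17.75 + 30.0
= 60.50


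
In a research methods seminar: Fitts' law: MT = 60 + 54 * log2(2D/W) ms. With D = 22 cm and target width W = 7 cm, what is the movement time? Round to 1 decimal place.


MT = 60 + 54 * log2(2*22/7)
2D/W = 6.285714
log2(6.285714) = 2.6521
MT = 60 + 54 * 2.6521
= 203.2 ms


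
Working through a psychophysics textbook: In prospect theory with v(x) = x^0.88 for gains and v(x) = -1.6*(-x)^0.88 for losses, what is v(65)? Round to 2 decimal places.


Since x = 65 >= 0, use v(x) = x^0.88
65^0.88 = 39.388
v(65) = 39.39


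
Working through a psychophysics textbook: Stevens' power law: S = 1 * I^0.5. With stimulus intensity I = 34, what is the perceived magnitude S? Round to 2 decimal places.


S = 1 * 34^0.5
34^0.5 = 5.831
S = 1 * 5.831
= 5.83


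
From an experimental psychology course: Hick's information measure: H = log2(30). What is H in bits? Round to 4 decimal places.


H = log2(n)
H = log2(30)
= 4.9069


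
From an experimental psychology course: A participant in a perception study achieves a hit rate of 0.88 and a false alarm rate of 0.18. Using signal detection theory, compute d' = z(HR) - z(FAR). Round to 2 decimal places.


d' = z(HR) - z(FAR)
z(0.88) = 1.175
z(0.18) = -0.9154
d' = 1.175 - -0.9154
= 2.09


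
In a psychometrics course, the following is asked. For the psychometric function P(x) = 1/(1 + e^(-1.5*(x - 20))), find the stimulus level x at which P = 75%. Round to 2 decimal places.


At P = 0.75: 0.75 = 1/(1 + e^(-k*(x-x0)))
Solving: e^(-k*(x-x0)) = 1/3
x = x0 + ln(3)/k
ln(3) = 1.0986
x = 20 + 1.0986/1.5
= 20 + 0.7324
= 20.73


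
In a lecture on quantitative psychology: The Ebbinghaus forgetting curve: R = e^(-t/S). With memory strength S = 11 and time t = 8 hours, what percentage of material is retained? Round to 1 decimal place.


R = e^(-t/S)
-t/S = -8/11 = -0.727273
R = e^(-0.727273) = 0.483225
Percentage = 0.483225 * 100
= 48.3


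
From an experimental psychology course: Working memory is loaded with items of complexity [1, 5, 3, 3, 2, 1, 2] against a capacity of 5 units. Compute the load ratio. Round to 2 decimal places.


Total complexity = 1 + 5 + 3 + 3 + 2 + 1 + 2 = 17
Load = total / capacity = 17 / 5
= 3.40


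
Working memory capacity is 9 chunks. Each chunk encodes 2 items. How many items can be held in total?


Total items = chunks * items_per_chunk
= 9 * 2
= 18


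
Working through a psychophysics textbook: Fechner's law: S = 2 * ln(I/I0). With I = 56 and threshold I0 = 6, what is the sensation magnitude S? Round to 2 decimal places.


S = 2 * ln(56/6)
I/I0 = 9.333333
ln(9.333333) = 2.2336
S = 2 * 2.2336
= 4.47


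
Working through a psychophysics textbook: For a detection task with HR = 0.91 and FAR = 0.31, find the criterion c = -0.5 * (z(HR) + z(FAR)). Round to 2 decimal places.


c = -0.5 * (z(HR) + z(FAR))
z(0.91) = 1.3408
z(0.31) = -0.4959
c = -0.5 * (1.3408 + -0.4959)
= -0.5 * 0.8449
= -0.42


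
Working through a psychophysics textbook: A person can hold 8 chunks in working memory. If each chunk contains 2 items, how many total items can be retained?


Total items = chunks * items_per_chunk
= 8 * 2
= 16


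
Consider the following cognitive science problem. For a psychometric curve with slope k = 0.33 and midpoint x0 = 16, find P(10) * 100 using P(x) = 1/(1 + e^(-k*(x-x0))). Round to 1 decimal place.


P(x) = 1/(1 + e^(-0.33*(10 - 16)))
Exponent = -0.33 * -6 = 1.98
e^(1.98) = 7.242743
P = 1/(1 + 7.242743) = 0.121319
Percentage = 12.1


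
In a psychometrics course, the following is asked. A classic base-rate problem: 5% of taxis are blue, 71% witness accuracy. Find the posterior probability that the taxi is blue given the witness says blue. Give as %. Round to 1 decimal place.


P(blue | says blue) = P(says blue | blue)*P(blue) / [P(says blue | blue)*P(blue) + P(says blue | not blue)*P(not blue)]
Numerator = 0.71 * 0.05 = 0.0355
False identification = 0.29 * 0.95 = 0.2755
P = 0.0355 / (0.0355 + 0.2755)
= 0.0355 / 0.311
As percentage = 11.4


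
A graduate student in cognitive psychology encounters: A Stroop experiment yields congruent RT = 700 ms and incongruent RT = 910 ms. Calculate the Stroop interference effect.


Stroop effect = RT(incongruent) - RT(congruent)
= 910 - 700
= 210 ms


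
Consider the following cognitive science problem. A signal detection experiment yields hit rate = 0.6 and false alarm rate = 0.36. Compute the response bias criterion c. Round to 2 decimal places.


c = -0.5 * (z(HR) + z(FAR))
z(0.6) = 0.2533
z(0.36) = -0.3585
c = -0.5 * (0.2533 + -0.3585)
= -0.5 * -0.1052
= 0.05


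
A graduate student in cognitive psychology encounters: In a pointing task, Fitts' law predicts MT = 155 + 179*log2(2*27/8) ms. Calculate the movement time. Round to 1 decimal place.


MT = 155 + 179 * log2(2*27/8)
2D/W = 6.75
log2(6.75) = 2.7549
MT = 155 + 179 * 2.7549
= 648.1 ms


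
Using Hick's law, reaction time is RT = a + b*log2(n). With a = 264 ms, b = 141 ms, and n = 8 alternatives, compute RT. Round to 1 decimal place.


RT = 264 + 141 * log2(8)
log2(8) = 3.0
RT = 264 + 141 * 3.0
= 264 + 423.0
= 687.0 ms


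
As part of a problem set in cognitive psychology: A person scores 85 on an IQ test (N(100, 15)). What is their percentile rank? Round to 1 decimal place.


z = (IQ - mean) / SD
z = (85 - 100) / 15 = -1.0
Percentile = Phi(-1.0) * 100
Phi(-1.0) = 0.158655
= 15.9


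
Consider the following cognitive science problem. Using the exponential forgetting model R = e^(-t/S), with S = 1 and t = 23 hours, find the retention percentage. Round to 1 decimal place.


R = e^(-t/S)
-t/S = -23/1 = -23.0
R = e^(-23.0) = 0.0
Percentage = 0.0 * 100
= 0.0


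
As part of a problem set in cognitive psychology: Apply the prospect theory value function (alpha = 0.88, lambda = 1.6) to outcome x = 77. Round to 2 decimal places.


Since x = 77 >= 0, use v(x) = x^0.88
77^0.88 = 45.7206
v(77) = 45.72


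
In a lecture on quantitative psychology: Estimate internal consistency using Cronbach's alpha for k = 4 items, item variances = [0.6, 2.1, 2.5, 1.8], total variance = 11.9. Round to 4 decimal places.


alpha = (k/(k-1)) * (1 - sum(s_i^2)/s_total^2)
sum(item variances) = 7.0
k/(k-1) = 4/3 = 1.333333
1 - 7.0/11.9 = 1 - 0.588235 = 0.411765
alpha = 1.333333 * 0.411765
= 0.5490


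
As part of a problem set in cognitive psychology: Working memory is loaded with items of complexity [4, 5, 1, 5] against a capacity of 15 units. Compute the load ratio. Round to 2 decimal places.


Total complexity = 4 + 5 + 1 + 5 = 15
Load = total / capacity = 15 / 15
= 1.00
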